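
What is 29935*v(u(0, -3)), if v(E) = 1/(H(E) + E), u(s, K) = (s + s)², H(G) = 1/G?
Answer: 0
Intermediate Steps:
u(s, K) = 4*s² (u(s, K) = (2*s)² = 4*s²)
v(E) = 1/(E + 1/E) (v(E) = 1/(1/E + E) = 1/(E + 1/E))
29935*v(u(0, -3)) = 29935*((4*0²)/(1 + (4*0²)²)) = 29935*((4*0)/(1 + (4*0)²)) = 29935*(0/(1 + 0²)) = 29935*(0/(1 + 0)) = 29935*(0/1) = 29935*(0*1) = 29935*0 = 0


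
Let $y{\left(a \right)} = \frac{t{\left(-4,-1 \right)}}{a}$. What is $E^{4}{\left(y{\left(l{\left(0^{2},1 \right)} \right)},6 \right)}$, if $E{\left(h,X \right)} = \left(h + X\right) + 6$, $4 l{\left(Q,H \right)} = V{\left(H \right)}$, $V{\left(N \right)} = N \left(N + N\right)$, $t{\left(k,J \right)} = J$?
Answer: $10000$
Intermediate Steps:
$V{\left(N \right)} = 2 N^{2}$ ($V{\left(N \right)} = N 2 N = 2 N^{2}$)
$l{\left(Q,H \right)} = \frac{H^{2}}{2}$ ($l{\left(Q,H \right)} = \frac{2 H^{2}}{4} = \frac{H^{2}}{2}$)
$y{\left(a \right)} = - \frac{1}{a}$
$E{\left(h,X \right)} = 6 + X + h$ ($E{\left(h,X \right)} = \left(X + h\right) + 6 = 6 + X + h$)
$E^{4}{\left(y{\left(l{\left(0^{2},1 \right)} \right)},6 \right)} = \left(6 + 6 - \frac{1}{\frac{1}{2} \cdot 1^{2}}\right)^{4} = \left(6 + 6 - \frac{1}{\frac{1}{2} \cdot 1}\right)^{4} = \left(6 + 6 - \frac{1}{\frac{1}{2}}\right)^{4} = \left(6 + 6 - 2\right)^{4} = 10^{4} = 10000$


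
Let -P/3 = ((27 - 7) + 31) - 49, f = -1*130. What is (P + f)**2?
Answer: 18496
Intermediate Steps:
f = -130
P = -6 (P = -3*(((27 - 7) + 31) - 49) = -3*((20 + 31) - 49) = -3*(51 - 49) = -3*2 = -6)
(P + f)**2 = (-6 - 130)**2 = (-136)**2 = 18496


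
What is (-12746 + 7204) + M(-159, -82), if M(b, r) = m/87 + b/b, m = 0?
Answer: -5541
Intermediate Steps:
M(b, r) = 1 (M(b, r) = 0/87 + b/b = 0*(1/87) + 1 = 0 + 1 = 1)
(-12746 + 7204) + M(-159, -82) = (-12746 + 7204) + 1 = -5542 + 1 = -5541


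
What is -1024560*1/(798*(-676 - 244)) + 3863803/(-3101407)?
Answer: 1420533106/9487204013 ≈ 0.14973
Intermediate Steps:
-1024560*1/(798*(-676 - 244)) + 3863803/(-3101407) = -1024560/((-920*798)) + 3863803*(-1/3101407) = -1024560/(-734160) - 3863803/3101407 = -1024560*(-1/734160) - 3863803/3101407 = 4269/3059 - 3863803/3101407 = 1420533106/9487204013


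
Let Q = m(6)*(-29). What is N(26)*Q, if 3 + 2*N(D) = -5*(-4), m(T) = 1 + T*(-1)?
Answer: 2465/2 ≈ 1232.5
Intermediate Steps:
m(T) = 1 - T
N(D) = 17/2 (N(D) = -3/2 + (-5*(-4))/2 = -3/2 + (½)*20 = -3/2 + 10 = 17/2)
Q = 145 (Q = (1 - 1*6)*(-29) = (1 - 6)*(-29) = -5*(-29) = 145)
N(26)*Q = (17/2)*145 = 2465/2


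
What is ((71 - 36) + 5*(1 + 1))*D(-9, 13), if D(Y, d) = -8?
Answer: -360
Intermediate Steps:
((71 - 36) + 5*(1 + 1))*D(-9, 13) = ((71 - 36) + 5*(1 + 1))*(-8) = (35 + 5*2)*(-8) = (35 + 10)*(-8) = 45*(-8) = -360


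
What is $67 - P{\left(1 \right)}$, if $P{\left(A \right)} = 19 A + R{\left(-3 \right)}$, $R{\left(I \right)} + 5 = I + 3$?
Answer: $53$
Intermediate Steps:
$R{\left(I \right)} = -2 + I$ ($R{\left(I \right)} = -5 + \left(I + 3\right) = -5 + \left(3 + I\right) = -2 + I$)
$P{\left(A \right)} = -5 + 19 A$ ($P{\left(A \right)} = 19 A - 5 = -5 + 19 A$)
$67 - P{\left(1 \right)} = 67 - \left(-5 + 19 \cdot 1\right) = 67 - \left(-5 + 19\right) = 67 - 14 = 53$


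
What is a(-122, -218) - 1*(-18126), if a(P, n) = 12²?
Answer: 18270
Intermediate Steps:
a(P, n) = 144
a(-122, -218) - 1*(-18126) = 144 - 1*(-18126) = 144 + 18126 = 18270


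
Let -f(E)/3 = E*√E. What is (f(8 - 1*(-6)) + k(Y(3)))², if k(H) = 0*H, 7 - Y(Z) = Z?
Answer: 24696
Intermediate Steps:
Y(Z) = 7 - Z
k(H) = 0
f(E) = -3*E^(3/2) (f(E) = -3*E*√E = -3*E^(3/2))
(f(8 - 1*(-6)) + k(Y(3)))² = (-3*(8 - 1*(-6))^(3/2) + 0)² = (-3*(8 + 6)^(3/2) + 0)² = (-42*√14 + 0)² = (-42*√14)² = 24696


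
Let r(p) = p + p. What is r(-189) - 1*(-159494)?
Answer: 159116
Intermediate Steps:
r(p) = 2*p
r(-189) - 1*(-159494) = 2*(-189) - 1*(-159494) = -378 + 159494 = 159116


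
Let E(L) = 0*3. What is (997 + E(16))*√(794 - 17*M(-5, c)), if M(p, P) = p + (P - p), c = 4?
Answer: 10967*√6 ≈ 26864.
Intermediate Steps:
M(p, P) = P
E(L) = 0
(997 + E(16))*√(794 - 17*M(-5, c)) = (997 + 0)*√(794 - 17*4) = 997*√(794 - 68) = 997*√726 = 997*(11*√6) = 10967*√6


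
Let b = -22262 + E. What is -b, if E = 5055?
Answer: 17207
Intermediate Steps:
b = -17207 (b = -22262 + 5055 = -17207)
-b = -1*(-17207) = 17207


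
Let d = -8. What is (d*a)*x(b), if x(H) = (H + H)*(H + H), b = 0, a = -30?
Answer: 0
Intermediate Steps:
x(H) = 4*H**2 (x(H) = (2*H)*(2*H) = 4*H**2)
(d*a)*x(b) = (-8*(-30))*(4*0**2) = 240*(4*0) = 240*0 = 0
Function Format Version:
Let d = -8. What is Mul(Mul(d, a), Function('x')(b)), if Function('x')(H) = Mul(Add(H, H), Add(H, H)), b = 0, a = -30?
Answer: 0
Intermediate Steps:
Function('x')(H) = Mul(4, Pow(H, 2)) (Function('x')(H) = Mul(Mul(2, H), Mul(2, H)) = Mul(4, Pow(H, 2)))
Mul(Mul(d, a), Function('x')(b)) = Mul(Mul(-8, -30), Mul(4, Pow(0, 2))) = Mul(240, Mul(4, 0)) = Mul(240, 0) = 0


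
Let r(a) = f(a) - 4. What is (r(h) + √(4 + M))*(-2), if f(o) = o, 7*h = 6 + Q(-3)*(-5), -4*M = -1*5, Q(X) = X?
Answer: 2 - √21 ≈ -2.5826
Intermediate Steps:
M = 5/4 (M = -(-1)*5/4 = -¼*(-5) = 5/4 ≈ 1.2500)
h = 3 (h = (6 - 3*(-5))/7 = (6 + 15)/7 = (⅐)*21 = 3)
r(a) = -4 + a (r(a) = a - 4 = -4 + a)
(r(h) + √(4 + M))*(-2) = ((-4 + 3) + √(4 + 5/4))*(-2) = (-1 + √(21/4))*(-2) = (-1 + √21/2)*(-2) = 2 - √21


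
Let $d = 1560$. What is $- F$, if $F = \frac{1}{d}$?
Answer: $- \frac{1}{1560} \approx -0.00064103$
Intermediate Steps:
$F = \frac{1}{1560} \approx 0.00064103$
$- F = \left(-1\right) \frac{1}{1560} = - \frac{1}{1560}$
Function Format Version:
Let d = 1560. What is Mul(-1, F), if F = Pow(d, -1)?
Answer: Rational(-1, 1560) ≈ -0.00064103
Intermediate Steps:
F = Rational(1, 1560) (F = Pow(1560, -1) = Rational(1, 1560) ≈ 0.00064103)
Mul(-1, F) = Mul(-1, Rational(1, 1560)) = Rational(-1, 1560)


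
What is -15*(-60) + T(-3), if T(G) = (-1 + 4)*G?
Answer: 891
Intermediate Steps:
T(G) = 3*G
-15*(-60) + T(-3) = -15*(-60) + 3*(-3) = 900 - 9 = 891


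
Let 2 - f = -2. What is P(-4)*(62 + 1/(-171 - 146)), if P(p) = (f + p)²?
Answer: 0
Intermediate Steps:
f = 4 (f = 2 - 1*(-2) = 2 + 2 = 4)
P(p) = (4 + p)²
P(-4)*(62 + 1/(-171 - 146)) = (4 - 4)²*(62 + 1/(-171 - 146)) = 0²*(62 + 1/(-317)) = 0*(62 - 1/317) = 0*(19653/317) = 0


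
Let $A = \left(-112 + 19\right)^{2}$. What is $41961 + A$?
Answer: $50610$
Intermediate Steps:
$A = 8649$ ($A = \left(-93\right)^{2} = 8649$)
$41961 + A = 41961 + 8649 = 50610$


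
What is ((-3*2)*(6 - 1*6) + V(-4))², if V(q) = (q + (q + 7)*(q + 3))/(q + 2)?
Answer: 49/4 ≈ 12.250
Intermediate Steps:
V(q) = (q + (3 + q)*(7 + q))/(2 + q) (V(q) = (q + (7 + q)*(3 + q))/(2 + q) = (q + (3 + q)*(7 + q))/(2 + q))
((-3*2)*(6 - 1*6) + V(-4))² = ((-3*2)*(6 - 1*6) + (21 + (-4)² + 11*(-4))/(2 - 4))² = (-6*(6 - 6) + (21 + 16 - 44)/(-2))² = (-6*0 - ½*(-7))² = (0 + 7/2)² = (7/2)² = 49/4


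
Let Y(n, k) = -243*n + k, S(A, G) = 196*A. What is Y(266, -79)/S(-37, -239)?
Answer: 64717/7252 ≈ 8.9240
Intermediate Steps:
Y(n, k) = k - 243*n
Y(266, -79)/S(-37, -239) = (-79 - 243*266)/((196*(-37))) = (-79 - 64638)/(-7252) = -64717*(-1/7252) = 64717/7252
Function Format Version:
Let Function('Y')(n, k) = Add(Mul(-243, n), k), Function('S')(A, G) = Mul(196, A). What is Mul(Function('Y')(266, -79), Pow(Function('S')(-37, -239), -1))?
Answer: Rational(64717, 7252) ≈ 8.9240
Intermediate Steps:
Function('Y')(n, k) = Add(k, Mul(-243, n))
Mul(Function('Y')(266, -79), Pow(Function('S')(-37, -239), -1)) = Mul(Add(-79, Mul(-243, 266)), Pow(Mul(196, -37), -1)) = Mul(Add(-79, -64638), Pow(-7252, -1)) = Mul(-64717, Rational(-1, 7252)) = Rational(64717, 7252)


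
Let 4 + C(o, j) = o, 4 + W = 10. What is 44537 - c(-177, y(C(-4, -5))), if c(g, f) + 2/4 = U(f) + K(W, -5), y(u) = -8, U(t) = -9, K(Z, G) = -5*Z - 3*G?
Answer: 89123/2 ≈ 44562.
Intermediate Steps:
W = 6 (W = -4 + 10 = 6)
C(o, j) = -4 + o
c(g, f) = -49/2 (c(g, f) = -1/2 + (-9 + (-5*6 - 3*(-5))) = -1/2 + (-9 + (-30 + 15)) = -1/2 + (-9 - 15) = -1/2 - 24 = -49/2)
44537 - c(-177, y(C(-4, -5))) = 44537 - 1*(-49/2) = 44537 + 49/2 = 89123/2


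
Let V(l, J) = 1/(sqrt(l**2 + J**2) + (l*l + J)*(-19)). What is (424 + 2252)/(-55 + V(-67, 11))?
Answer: -1075922145298200/22113501709751 + 2676*sqrt(4610)/22113501709751 ≈ -48.655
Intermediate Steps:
V(l, J) = 1/(sqrt(J**2 + l**2) - 19*J - 19*l**2) (V(l, J) = 1/(sqrt(J**2 + l**2) + (l**2 + J)*(-19)) = 1/(sqrt(J**2 + l**2) + (J + l**2)*(-19)) = 1/(sqrt(J**2 + l**2) + (-19*J - 19*l**2)) = 1/(sqrt(J**2 + l**2) - 19*J - 19*l**2))
(424 + 2252)/(-55 + V(-67, 11)) = (424 + 2252)/(-55 - 1/(-sqrt(11**2 + (-67)**2) + 19*11 + 19*(-67)**2)) = 2676/(-55 - 1/(-sqrt(121 + 4489) + 209 + 19*4489)) = 2676/(-55 - 1/(-sqrt(4610) + 209 + 85291)) = 2676/(-55 - 1/(85500 - sqrt(4610)))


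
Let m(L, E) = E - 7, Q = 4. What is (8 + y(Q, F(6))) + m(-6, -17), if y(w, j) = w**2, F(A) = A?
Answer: 0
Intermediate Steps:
m(L, E) = -7 + E
(8 + y(Q, F(6))) + m(-6, -17) = (8 + 4**2) + (-7 - 17) = (8 + 16) - 24 = 24 - 24 = 0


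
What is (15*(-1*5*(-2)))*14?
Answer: 2100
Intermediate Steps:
(15*(-1*5*(-2)))*14 = (15*(-5*(-2)))*14 = (15*10)*14 = 150*14 = 2100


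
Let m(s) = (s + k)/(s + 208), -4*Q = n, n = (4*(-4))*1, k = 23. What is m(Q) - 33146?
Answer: -7026925/212 ≈ -33146.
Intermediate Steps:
n = -16 (n = -16*1 = -16)
Q = 4 (Q = -¼*(-16) = 4)
m(s) = (23 + s)/(208 + s) (m(s) = (s + 23)/(s + 208) = (23 + s)/(208 + s))
m(Q) - 33146 = (23 + 4)/(208 + 4) - 33146 = 27/212 - 33146 = -7026925/212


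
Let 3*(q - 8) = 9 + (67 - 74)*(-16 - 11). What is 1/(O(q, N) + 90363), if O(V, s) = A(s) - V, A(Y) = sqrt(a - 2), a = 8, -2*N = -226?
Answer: 90289/8152103515 - sqrt(6)/8152103515 ≈ 1.1075e-5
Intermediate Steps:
N = 113 (N = -1/2*(-226) = 113)
A(Y) = sqrt(6) (A(Y) = sqrt(8 - 2) = sqrt(6))
q = 74 (q = 8 + (9 + (67 - 74)*(-16 - 11))/3 = 8 + (9 - 7*(-27))/3 = 8 + (9 + 189)/3 = 8 + (1/3)*198 = 8 + 66 = 74)
O(V, s) = sqrt(6) - V
1/(O(q, N) + 90363) = 1/((sqrt(6) - 1*74) + 90363) = 1/((sqrt(6) - 74) + 90363) = 1/((-74 + sqrt(6)) + 90363) = 1/(90289 + sqrt(6))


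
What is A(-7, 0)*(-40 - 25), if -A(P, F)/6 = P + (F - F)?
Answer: -2730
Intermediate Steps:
A(P, F) = -6*P (A(P, F) = -6*(P + (F - F)) = -6*(P + 0) = -6*P)
A(-7, 0)*(-40 - 25) = (-6*(-7))*(-40 - 25) = 42*(-65) = -2730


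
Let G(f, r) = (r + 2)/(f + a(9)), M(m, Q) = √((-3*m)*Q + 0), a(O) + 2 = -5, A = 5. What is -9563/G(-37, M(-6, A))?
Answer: -420772/43 + 631158*√10/43 ≈ 36631.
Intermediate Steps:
a(O) = -7 (a(O) = -2 - 5 = -7)
M(m, Q) = √3*√(-Q*m) (M(m, Q) = √(-3*Q*m + 0) = √(-3*Q*m) = √3*√(-Q*m))
G(f, r) = (2 + r)/(-7 + f) (G(f, r) = (r + 2)/(f - 7) = (2 + r)/(-7 + f))
-9563/G(-37, M(-6, A)) = -9563*(-7 - 37)/(2 + √3*√(-1*5*(-6))) = -9563*(-44/(2 + √3*√30)) = -9563*(-44/(2 + 3*√10)) = -9563/(-1/22 - 3*√10/44)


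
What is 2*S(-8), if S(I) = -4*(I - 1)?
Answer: 72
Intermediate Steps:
S(I) = 4 - 4*I (S(I) = -4*(-1 + I) = 4 - 4*I)
2*S(-8) = 2*(4 - 4*(-8)) = 2*(4 + 32) = 2*36 = 72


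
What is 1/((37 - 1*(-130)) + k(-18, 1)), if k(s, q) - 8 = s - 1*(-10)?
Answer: 1/167 ≈ 0.0059880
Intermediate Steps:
k(s, q) = 18 + s (k(s, q) = 8 + (s - 1*(-10)) = 8 + (s + 10) = 8 + (10 + s) = 18 + s)
1/((37 - 1*(-130)) + k(-18, 1)) = 1/((37 - 1*(-130)) + (18 - 18)) = 1/((37 + 130) + 0) = 1/(167 + 0) = 1/167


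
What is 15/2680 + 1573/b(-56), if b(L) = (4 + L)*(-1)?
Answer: 16217/536 ≈ 30.256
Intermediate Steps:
b(L) = -4 - L
15/2680 + 1573/b(-56) = 15/2680 + 1573/(-4 - 1*(-56)) = 15*(1/2680) + 1573/(-4 + 56) = 3/536 + 1573/52 = 3/536 + 1573*(1/52) = 3/536 + 121/4 = 16217/536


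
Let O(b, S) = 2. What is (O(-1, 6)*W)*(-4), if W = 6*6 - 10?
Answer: -208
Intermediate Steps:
W = 26 (W = 36 - 10 = 26)
(O(-1, 6)*W)*(-4) = (2*26)*(-4) = 52*(-4) = -208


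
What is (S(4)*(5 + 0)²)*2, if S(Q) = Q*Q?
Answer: 800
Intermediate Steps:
S(Q) = Q²
(S(4)*(5 + 0)²)*2 = (4²*(5 + 0)²)*2 = (16*5²)*2 = (16*25)*2 = 400*2 = 800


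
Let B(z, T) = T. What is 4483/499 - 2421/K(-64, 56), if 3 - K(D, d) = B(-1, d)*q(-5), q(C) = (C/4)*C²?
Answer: 6650620/874747 ≈ 7.6029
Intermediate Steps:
q(C) = C³/4 (q(C) = (C*(¼))*C² = (C/4)*C² = C³/4)
K(D, d) = 3 + 125*d/4 (K(D, d) = 3 - d*(¼)*(-5)³ = 3 - d*(¼)*(-125) = 3 - d*(-125)/4 = 3 - (-125)*d/4 = 3 + 125*d/4)
4483/499 - 2421/K(-64, 56) = 4483/499 - 2421/(3 + (125/4)*56) = 4483*(1/499) - 2421/(3 + 1750) = 4483/499 - 2421/1753 = 6650620/874747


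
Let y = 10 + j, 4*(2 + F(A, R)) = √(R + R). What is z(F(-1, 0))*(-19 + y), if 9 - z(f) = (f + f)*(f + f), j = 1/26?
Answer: 1631/26 ≈ 62.731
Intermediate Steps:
j = 1/26 ≈ 0.038462
F(A, R) = -2 + √2*√R/4 (F(A, R) = -2 + √(R + R)/4 = -2 + √(2*R)/4 = -2 + (√2*√R)/4 = -2 + √2*√R/4)
z(f) = 9 - 4*f² (z(f) = 9 - (f + f)*(f + f) = 9 - 2*f*2*f = 9 - 4*f²)
y = 261/26 (y = 10 + 1/26 = 261/26 ≈ 10.038)
z(F(-1, 0))*(-19 + y) = (9 - 4*(-2 + √2*√0/4)²)*(-19 + 261/26) = (9 - 4*(-2 + (¼)*√2*0)²)*(-233/26) = (9 - 4*(-2 + 0)²)*(-233/26) = (9 - 4*(-2)²)*(-233/26) = (9 - 4*4)*(-233/26) = (9 - 16)*(-233/26) = -7*(-233/26) = 1631/26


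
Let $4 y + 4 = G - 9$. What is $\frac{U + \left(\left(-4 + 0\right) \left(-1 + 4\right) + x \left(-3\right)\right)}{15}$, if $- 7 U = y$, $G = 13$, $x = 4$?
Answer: $- \frac{8}{5} \approx -1.6$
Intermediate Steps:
$y = 0$ ($y = -1 + \frac{13 - 9}{4} = -1 + \frac{1}{4} \cdot 4 = -1 + 1 = 0$)
$U = 0$ ($U = \left(- \frac{1}{7}\right) 0 = 0$)
$\frac{U + \left(\left(-4 + 0\right) \left(-1 + 4\right) + x \left(-3\right)\right)}{15} = \frac{0 + \left(\left(-4 + 0\right) \left(-1 + 4\right) + 4 \left(-3\right)\right)}{15} = \left(0 - 24\right) \frac{1}{15} = \left(-24\right) \frac{1}{15} = - \frac{8}{5}$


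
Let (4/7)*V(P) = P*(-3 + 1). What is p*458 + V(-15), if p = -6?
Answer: -5391/2 ≈ -2695.5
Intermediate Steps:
V(P) = -7*P/2 (V(P) = 7*(P*(-3 + 1))/4 = 7*(P*(-2))/4 = 7*(-2*P)/4 = -7*P/2)
p*458 + V(-15) = -6*458 - 7/2*(-15) = -2748 + 105/2 = -5391/2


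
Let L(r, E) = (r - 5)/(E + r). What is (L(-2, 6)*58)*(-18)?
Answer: 1827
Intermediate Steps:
L(r, E) = (-5 + r)/(E + r)
(L(-2, 6)*58)*(-18) = (((-5 - 2)/(6 - 2))*58)*(-18) = ((-7/4)*58)*(-18) = (((¼)*(-7))*58)*(-18) = -7/4*58*(-18) = -203/2*(-18) = 1827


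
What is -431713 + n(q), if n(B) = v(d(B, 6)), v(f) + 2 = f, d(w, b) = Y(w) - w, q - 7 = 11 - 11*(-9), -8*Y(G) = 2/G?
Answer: -202097377/468 ≈ -4.3183e+5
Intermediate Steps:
Y(G) = -1/(4*G)
q = 117 (q = 7 + (11 - 11*(-9)) = 7 + (11 + 99) = 7 + 110 = 117)
d(w, b) = -w - 1/(4*w) (d(w, b) = -1/(4*w) - w = -w - 1/(4*w))
v(f) = -2 + f
n(B) = -2 - B - 1/(4*B) (n(B) = -2 + (-B - 1/(4*B)) = -2 - B - 1/(4*B))
-431713 + n(q) = -431713 + (-2 - 1*117 - ¼/117) = -431713 + (-2 - 117 - ¼*1/117) = -431713 + (-2 - 117 - 1/468) = -431713 - 55693/468 = -202097377/468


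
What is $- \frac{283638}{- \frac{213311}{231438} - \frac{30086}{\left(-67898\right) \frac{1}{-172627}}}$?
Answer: $\frac{131092289053668}{35353641843121} \approx 3.708$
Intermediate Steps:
$- \frac{283638}{- \frac{213311}{231438} - \frac{30086}{\left(-67898\right) \frac{1}{-172627}}} = - \frac{283638}{\left(-213311\right) \frac{1}{231438} - \frac{30086}{\left(-67898\right) \left(- \frac{1}{172627}\right)}} = - \frac{283638}{- \frac{213311}{231438} - \frac{30086}{\frac{67898}{172627}}} = - \frac{283638}{- \frac{213311}{231438} - \frac{2596827961}{33949}} = - \frac{283638}{- \frac{35353641843121}{462181686}} = \left(-283638\right) \left(- \frac{462181686}{35353641843121}\right) = \frac{131092289053668}{35353641843121}$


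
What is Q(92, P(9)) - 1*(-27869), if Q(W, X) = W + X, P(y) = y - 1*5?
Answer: 27965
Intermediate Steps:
P(y) = -5 + y (P(y) = y - 5 = -5 + y)
Q(92, P(9)) - 1*(-27869) = (92 + (-5 + 9)) - 1*(-27869) = (92 + 4) + 27869 = 96 + 27869 = 27965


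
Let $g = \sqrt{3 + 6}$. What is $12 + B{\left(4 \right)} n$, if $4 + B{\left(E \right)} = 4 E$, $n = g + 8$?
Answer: $144$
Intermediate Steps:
$g = 3$ ($g = \sqrt{9} = 3$)
$n = 11$ ($n = 3 + 8 = 11$)
$B{\left(E \right)} = -4 + 4 E$
$12 + B{\left(4 \right)} n = 12 + \left(-4 + 4 \cdot 4\right) 11 = 12 + \left(-4 + 16\right) 11 = 12 + 12 \cdot 11 = 12 + 132 = 144$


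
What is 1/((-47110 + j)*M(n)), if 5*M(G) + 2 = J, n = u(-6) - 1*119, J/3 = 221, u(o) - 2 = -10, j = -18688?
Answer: -5/43492478 ≈ -1.1496e-7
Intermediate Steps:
u(o) = -8 (u(o) = 2 - 10 = -8)
J = 663 (J = 3*221 = 663)
n = -127 (n = -8 - 1*119 = -8 - 119 = -127)
M(G) = 661/5 (M(G) = -⅖ + (⅕)*663 = -⅖ + 663/5 = 661/5)
1/((-47110 + j)*M(n)) = 1/((-47110 - 18688)*(661/5)) = (5/661)/(-65798) = -1/65798*5/661 = -5/43492478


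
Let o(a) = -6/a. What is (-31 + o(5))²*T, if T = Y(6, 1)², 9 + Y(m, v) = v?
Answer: 1658944/25 ≈ 66358.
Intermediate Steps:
Y(m, v) = -9 + v
T = 64 (T = (-9 + 1)² = (-8)² = 64)
(-31 + o(5))²*T = (-31 - 6/5)²*64 = (-161/5)²*64 = (25921/25)*64 = 1658944/25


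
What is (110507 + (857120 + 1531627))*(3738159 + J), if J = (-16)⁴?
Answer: 9506399943530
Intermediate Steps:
J = 65536
(110507 + (857120 + 1531627))*(3738159 + J) = (110507 + (857120 + 1531627))*(3738159 + 65536) = (110507 + 2388747)*3803695 = 2499254*3803695 = 9506399943530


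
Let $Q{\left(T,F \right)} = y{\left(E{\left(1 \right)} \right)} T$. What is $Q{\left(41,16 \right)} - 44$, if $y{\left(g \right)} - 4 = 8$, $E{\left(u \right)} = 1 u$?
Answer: $448$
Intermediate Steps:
$E{\left(u \right)} = u$
$y{\left(g \right)} = 12$ ($y{\left(g \right)} = 4 + 8 = 12$)
$Q{\left(T,F \right)} = 12 T$
$Q{\left(41,16 \right)} - 44 = 12 \cdot 41 - 44 = 492 - 44 = 448$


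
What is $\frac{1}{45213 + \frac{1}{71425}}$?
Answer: $\frac{71425}{3229338526} \approx 2.2118 \cdot 10^{-5}$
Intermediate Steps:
$\frac{1}{45213 + \frac{1}{71425}} = \frac{1}{\frac{3229338526}{71425}} = \frac{71425}{3229338526}$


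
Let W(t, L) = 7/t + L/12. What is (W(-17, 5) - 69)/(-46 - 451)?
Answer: 14075/101388 ≈ 0.13882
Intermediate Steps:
W(t, L) = 7/t + L/12 (W(t, L) = 7/t + L*(1/12) = 7/t + L/12)
(W(-17, 5) - 69)/(-46 - 451) = ((7/(-17) + (1/12)*5) - 69)/(-46 - 451) = ((7*(-1/17) + 5/12) - 69)/(-497) = ((-7/17 + 5/12) - 69)*(-1/497) = (1/204 - 69)*(-1/497) = -14075/204*(-1/497) = 14075/101388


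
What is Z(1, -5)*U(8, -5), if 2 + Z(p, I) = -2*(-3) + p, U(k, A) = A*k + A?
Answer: -225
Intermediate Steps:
U(k, A) = A + A*k
Z(p, I) = 4 + p (Z(p, I) = -2 + (-2*(-3) + p) = -2 + (6 + p) = 4 + p)
Z(1, -5)*U(8, -5) = (4 + 1)*(-5*(1 + 8)) = 5*(-5*9) = 5*(-45) = -225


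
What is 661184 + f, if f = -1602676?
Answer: -941492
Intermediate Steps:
661184 + f = 661184 - 1602676 = -941492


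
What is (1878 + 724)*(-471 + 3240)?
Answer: 7204938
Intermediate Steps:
(1878 + 724)*(-471 + 3240) = 2602*2769 = 7204938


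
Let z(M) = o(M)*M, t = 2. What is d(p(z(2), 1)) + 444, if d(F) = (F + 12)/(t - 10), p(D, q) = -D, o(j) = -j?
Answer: 442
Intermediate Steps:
z(M) = -M² (z(M) = (-M)*M = -M²)
d(F) = -3/2 - F/8 (d(F) = (F + 12)/(2 - 10) = (12 + F)/(-8) = (12 + F)*(-⅛) = -3/2 - F/8)
d(p(z(2), 1)) + 444 = (-3/2 - (-1)*(-1*2²)/8) + 444 = (-3/2 - (-1)*(-1*4)/8) + 444 = (-3/2 - (-1)*(-4)/8) + 444 = (-3/2 - ⅛*4) + 444 = (-3/2 - ½) + 444 = -2 + 444 = 442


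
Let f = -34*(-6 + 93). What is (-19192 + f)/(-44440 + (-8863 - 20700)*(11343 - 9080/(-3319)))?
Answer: 73515850/1113386517171 ≈ 6.6029e-5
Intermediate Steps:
f = -2958 (f = -34*87 = -2958)
(-19192 + f)/(-44440 + (-8863 - 20700)*(11343 - 9080/(-3319))) = (-19192 - 2958)/(-44440 + (-8863 - 20700)*(11343 - 9080/(-3319))) = -22150/(-44440 - 29563*(11343 - 9080*(-1/3319))) = -22150/(-44440 - 29563*(11343 + 9080/3319)) = -22150/(-44440 - 29563*37656497/3319) = -22150/(-44440 - 1113239020811/3319) = -22150/(-1113386517171/3319) = -22150*(-3319/1113386517171) = 73515850/1113386517171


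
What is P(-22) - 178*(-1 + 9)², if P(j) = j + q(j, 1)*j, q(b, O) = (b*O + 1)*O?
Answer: -10952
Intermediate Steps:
q(b, O) = O*(1 + O*b) (q(b, O) = (O*b + 1)*O = (1 + O*b)*O = O*(1 + O*b))
P(j) = j + j*(1 + j) (P(j) = j + (1*(1 + 1*j))*j = j + (1*(1 + j))*j = j + (1 + j)*j = j + j*(1 + j))
P(-22) - 178*(-1 + 9)² = -22*(2 - 22) - 178*(-1 + 9)² = -22*(-20) - 178*8² = 440 - 178*64 = 440 - 11392 = -10952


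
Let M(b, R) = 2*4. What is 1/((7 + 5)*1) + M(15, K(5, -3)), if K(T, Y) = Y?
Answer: 97/12 ≈ 8.0833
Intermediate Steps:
M(b, R) = 8
1/((7 + 5)*1) + M(15, K(5, -3)) = 1/((7 + 5)*1) + 8 = 1/(12*1) + 8 = 1/12 + 8 = 97/12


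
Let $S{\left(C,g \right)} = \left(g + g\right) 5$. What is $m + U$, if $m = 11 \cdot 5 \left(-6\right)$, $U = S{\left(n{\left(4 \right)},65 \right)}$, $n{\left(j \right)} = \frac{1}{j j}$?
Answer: $320$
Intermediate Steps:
$n{\left(j \right)} = \frac{1}{j^{2}}$
$S{\left(C,g \right)} = 10 g$ ($S{\left(C,g \right)} = 2 g 5 = 10 g$)
$U = 650$ ($U = 10 \cdot 65 = 650$)
$m = -330$ ($m = 55 \left(-6\right) = -330$)
$m + U = -330 + 650 = 320$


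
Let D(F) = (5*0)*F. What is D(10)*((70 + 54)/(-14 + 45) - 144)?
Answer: 0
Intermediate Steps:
D(F) = 0 (D(F) = 0*F = 0)
D(10)*((70 + 54)/(-14 + 45) - 144) = 0*((70 + 54)/(-14 + 45) - 144) = 0*(124/31 - 144) = 0*(124*(1/31) - 144) = 0*(4 - 144) = 0*(-140) = 0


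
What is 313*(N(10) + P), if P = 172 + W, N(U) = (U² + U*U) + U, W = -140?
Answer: 75746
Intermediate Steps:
N(U) = U + 2*U² (N(U) = (U² + U²) + U = 2*U² + U = U + 2*U²)
P = 32 (P = 172 - 140 = 32)
313*(N(10) + P) = 313*(10*(1 + 2*10) + 32) = 313*(10*(1 + 20) + 32) = 313*(10*21 + 32) = 313*(210 + 32) = 313*242 = 75746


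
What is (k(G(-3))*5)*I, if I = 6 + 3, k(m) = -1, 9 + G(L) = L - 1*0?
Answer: -45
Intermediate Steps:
G(L) = -9 + L (G(L) = -9 + (L - 1*0) = -9 + (L + 0) = -9 + L)
I = 9
(k(G(-3))*5)*I = -1*5*9 = -5*9 = -45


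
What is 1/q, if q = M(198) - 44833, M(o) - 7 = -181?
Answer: -1/45007 ≈ -2.2219e-5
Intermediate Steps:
M(o) = -174 (M(o) = 7 - 181 = -174)
q = -45007 (q = -174 - 44833 = -45007)
1/q = 1/(-45007) = -1/45007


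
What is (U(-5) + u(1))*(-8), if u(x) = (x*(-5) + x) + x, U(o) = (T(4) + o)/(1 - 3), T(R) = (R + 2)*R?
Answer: 100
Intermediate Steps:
T(R) = R*(2 + R) (T(R) = (2 + R)*R = R*(2 + R))
U(o) = -12 - o/2 (U(o) = (4*(2 + 4) + o)/(1 - 3) = (4*6 + o)/(-2) = (24 + o)*(-½) = -12 - o/2)
u(x) = -3*x (u(x) = (-5*x + x) + x = -4*x + x = -3*x)
(U(-5) + u(1))*(-8) = ((-12 - ½*(-5)) - 3*1)*(-8) = ((-12 + 5/2) - 3)*(-8) = (-19/2 - 3)*(-8) = -25/2*(-8) = 100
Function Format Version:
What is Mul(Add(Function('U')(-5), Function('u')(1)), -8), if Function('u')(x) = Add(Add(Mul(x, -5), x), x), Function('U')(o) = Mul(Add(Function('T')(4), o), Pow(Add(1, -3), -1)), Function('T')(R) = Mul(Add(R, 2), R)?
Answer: 100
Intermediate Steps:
Function('T')(R) = Mul(R, Add(2, R)) (Function('T')(R) = Mul(Add(2, R), R) = Mul(R, Add(2, R)))
Function('U')(o) = Add(-12, Mul(Rational(-1, 2), o)) (Function('U')(o) = Mul(Add(Mul(4, Add(2, 4)), o), Pow(Add(1, -3), -1)) = Mul(Add(Mul(4, 6), o), Pow(-2, -1)) = Mul(Add(24, o), Rational(-1, 2)) = Add(-12, Mul(Rational(-1, 2), o)))
Function('u')(x) = Mul(-3, x) (Function('u')(x) = Add(Add(Mul(-5, x), x), x) = Add(Mul(-4, x), x) = Mul(-3, x))
Mul(Add(Function('U')(-5), Function('u')(1)), -8) = Mul(Add(Add(-12, Mul(Rational(-1, 2), -5)), Mul(-3, 1)), -8) = Mul(Add(Add(-12, Rational(5, 2)), -3), -8) = Mul(Add(Rational(-19, 2), -3), -8) = Mul(Rational(-25, 2), -8) = 100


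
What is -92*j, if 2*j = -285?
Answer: 13110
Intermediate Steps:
j = -285/2 (j = (½)*(-285) = -285/2 ≈ -142.50)
-92*j = -92*(-285)/2 = -1*(-13110) = 13110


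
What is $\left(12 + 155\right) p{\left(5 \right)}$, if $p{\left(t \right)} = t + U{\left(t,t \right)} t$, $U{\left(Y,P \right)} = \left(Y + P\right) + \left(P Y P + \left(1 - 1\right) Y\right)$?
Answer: $113560$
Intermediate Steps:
$U{\left(Y,P \right)} = P + Y + Y P^{2}$ ($U{\left(Y,P \right)} = \left(P + Y\right) + \left(Y P^{2} + 0 Y\right) = \left(P + Y\right) + \left(Y P^{2} + 0\right) = \left(P + Y\right) + Y P^{2} = P + Y + Y P^{2}$)
$p{\left(t \right)} = t + t \left(t^{3} + 2 t\right)$ ($p{\left(t \right)} = t + \left(t + t + t t^{2}\right) t = t + \left(t + t + t^{3}\right) t = t + \left(t^{3} + 2 t\right) t = t + t \left(t^{3} + 2 t\right)$)
$\left(12 + 155\right) p{\left(5 \right)} = \left(12 + 155\right) 5 \left(1 + 5^{3} + 2 \cdot 5\right) = 167 \cdot 5 \left(1 + 125 + 10\right) = 167 \cdot 5 \cdot 136 = 167 \cdot 680 = 113560$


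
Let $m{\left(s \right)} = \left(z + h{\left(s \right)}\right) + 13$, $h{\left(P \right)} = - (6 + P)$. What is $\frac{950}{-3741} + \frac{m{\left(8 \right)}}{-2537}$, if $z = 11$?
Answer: $- \frac{56920}{220719} \approx -0.25788$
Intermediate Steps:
$h{\left(P \right)} = -6 - P$
$m{\left(s \right)} = 18 - s$ ($m{\left(s \right)} = \left(11 - \left(6 + s\right)\right) + 13 = \left(5 - s\right) + 13 = 18 - s$)
$\frac{950}{-3741} + \frac{m{\left(8 \right)}}{-2537} = \frac{950}{-3741} + \frac{18 - 8}{-2537} = 950 \left(- \frac{1}{3741}\right) + \left(18 - 8\right) \left(- \frac{1}{2537}\right) = - \frac{950}{3741} + 10 \left(- \frac{1}{2537}\right) = - \frac{950}{3741} - \frac{10}{2537} = - \frac{56920}{220719}$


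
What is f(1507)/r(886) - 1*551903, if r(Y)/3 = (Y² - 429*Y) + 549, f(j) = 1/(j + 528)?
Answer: -1366113549959564/2475278355 ≈ -5.5190e+5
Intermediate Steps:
f(j) = 1/(528 + j)
r(Y) = 1647 - 1287*Y + 3*Y² (r(Y) = 3*((Y² - 429*Y) + 549) = 3*(549 + Y² - 429*Y) = 1647 - 1287*Y + 3*Y²)
f(1507)/r(886) - 1*551903 = 1/((528 + 1507)*(1647 - 1287*886 + 3*886²)) - 1*551903 = 1/(2035*(1647 - 1140282 + 3*784996)) - 551903 = 1/(2035*(1647 - 1140282 + 2354988)) - 551903 = (1/2035)/1216353 - 551903 = (1/2035)*(1/1216353) - 551903 = 1/2475278355 - 551903 = -1366113549959564/2475278355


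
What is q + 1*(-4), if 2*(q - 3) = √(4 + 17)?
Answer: -1 + √21/2 ≈ 1.2913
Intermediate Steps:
q = 3 + √21/2 (q = 3 + √(4 + 17)/2 = 3 + √21/2 ≈ 5.2913)
q + 1*(-4) = (3 + √21/2) + 1*(-4) = (3 + √21/2) - 4 = -1 + √21/2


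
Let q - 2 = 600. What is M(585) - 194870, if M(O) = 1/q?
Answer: -117311739/602 ≈ -1.9487e+5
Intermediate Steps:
q = 602 (q = 2 + 600 = 602)
M(O) = 1/602
M(585) - 194870 = 1/602 - 194870 = -117311739/602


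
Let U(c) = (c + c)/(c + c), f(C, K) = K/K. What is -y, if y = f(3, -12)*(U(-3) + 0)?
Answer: -1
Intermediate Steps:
f(C, K) = 1
U(c) = 1 (U(c) = (2*c)/((2*c)) = (2*c)*(1/(2*c)) = 1)
y = 1 (y = 1*(1 + 0) = 1*1 = 1)
-y = -1*1 = -1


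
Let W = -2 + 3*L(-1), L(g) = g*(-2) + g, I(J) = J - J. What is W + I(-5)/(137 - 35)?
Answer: 1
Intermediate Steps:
I(J) = 0
L(g) = -g (L(g) = -2*g + g = -g)
W = 1 (W = -2 + 3*(-1*(-1)) = -2 + 3*1 = -2 + 3 = 1)
W + I(-5)/(137 - 35) = 1 + 0/(137 - 35) = 1 + 0/102 = 1 + (1/102)*0 = 1 + 0 = 1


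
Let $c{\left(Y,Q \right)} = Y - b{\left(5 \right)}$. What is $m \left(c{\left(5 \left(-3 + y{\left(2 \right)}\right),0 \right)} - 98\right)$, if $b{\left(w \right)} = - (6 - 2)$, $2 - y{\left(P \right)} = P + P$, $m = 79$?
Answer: $-9401$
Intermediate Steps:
$y{\left(P \right)} = 2 - 2 P$ ($y{\left(P \right)} = 2 - \left(P + P\right) = 2 - 2 P$)
$b{\left(w \right)} = -4$ ($b{\left(w \right)} = \left(-1\right) 4 = -4$)
$c{\left(Y,Q \right)} = 4 + Y$ ($c{\left(Y,Q \right)} = Y - -4 = Y + 4 = 4 + Y$)
$m \left(c{\left(5 \left(-3 + y{\left(2 \right)}\right),0 \right)} - 98\right) = 79 \left(\left(4 + 5 \left(-3 + \left(2 - 4\right)\right)\right) - 98\right) = 79 \left(\left(4 + 5 \left(-3 - 2\right)\right) - 98\right) = 79 \left(\left(4 + 5 \left(-5\right)\right) - 98\right) = 79 \left(\left(4 - 25\right) - 98\right) = 79 \left(-21 - 98\right) = 79 \left(-119\right) = -9401$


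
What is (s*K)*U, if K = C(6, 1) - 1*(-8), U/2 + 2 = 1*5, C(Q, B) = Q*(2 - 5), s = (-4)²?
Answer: -960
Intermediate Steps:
s = 16
C(Q, B) = -3*Q (C(Q, B) = Q*(-3) = -3*Q)
U = 6 (U = -4 + 2*(1*5) = -4 + 2*5 = -4 + 10 = 6)
K = -10 (K = -3*6 - 1*(-8) = -18 + 8 = -10)
(s*K)*U = (16*(-10))*6 = -160*6 = -960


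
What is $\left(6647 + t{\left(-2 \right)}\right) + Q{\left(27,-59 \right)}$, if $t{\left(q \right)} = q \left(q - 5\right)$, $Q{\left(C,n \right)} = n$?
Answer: $6602$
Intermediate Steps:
$t{\left(q \right)} = q \left(-5 + q\right)$
$\left(6647 + t{\left(-2 \right)}\right) + Q{\left(27,-59 \right)} = \left(6647 - 2 \left(-5 - 2\right)\right) - 59 = \left(6647 - -14\right) - 59 = \left(6647 + 14\right) - 59 = 6661 - 59 = 6602$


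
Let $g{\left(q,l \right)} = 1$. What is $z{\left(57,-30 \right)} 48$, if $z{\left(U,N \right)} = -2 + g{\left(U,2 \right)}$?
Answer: $-48$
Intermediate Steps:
$z{\left(U,N \right)} = -1$ ($z{\left(U,N \right)} = -2 + 1 = -1$)
$z{\left(57,-30 \right)} 48 = \left(-1\right) 48 = -48$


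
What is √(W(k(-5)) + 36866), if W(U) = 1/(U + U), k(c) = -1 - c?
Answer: √589858/4 ≈ 192.01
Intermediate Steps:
W(U) = 1/(2*U)
√(W(k(-5)) + 36866) = √(1/(2*(-1 - 1*(-5))) + 36866) = √(1/(2*(-1 + 5)) + 36866) = √((½)/4 + 36866) = √((½)*(¼) + 36866) = √(⅛ + 36866) = √(294929/8) = √589858/4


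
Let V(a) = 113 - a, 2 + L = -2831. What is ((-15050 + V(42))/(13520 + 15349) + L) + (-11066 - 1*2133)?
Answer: -154280929/9623 ≈ -16033.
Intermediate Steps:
L = -2833 (L = -2 - 2831 = -2833)
((-15050 + V(42))/(13520 + 15349) + L) + (-11066 - 1*2133) = ((-15050 + (113 - 1*42))/(13520 + 15349) - 2833) + (-11066 - 1*2133) = ((-15050 + (113 - 42))/28869 - 2833) + (-11066 - 2133) = ((-15050 + 71)*(1/28869) - 2833) - 13199 = (-14979*1/28869 - 2833) - 13199 = (-4993/9623 - 2833) - 13199 = -27266952/9623 - 13199 = -154280929/9623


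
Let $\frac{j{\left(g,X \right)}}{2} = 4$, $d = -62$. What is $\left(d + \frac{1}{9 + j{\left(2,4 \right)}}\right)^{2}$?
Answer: $\frac{1108809}{289} \approx 3836.7$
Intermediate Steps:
$j{\left(g,X \right)} = 8$ ($j{\left(g,X \right)} = 2 \cdot 4 = 8$)
$\left(d + \frac{1}{9 + j{\left(2,4 \right)}}\right)^{2} = \left(-62 + \frac{1}{9 + 8}\right)^{2} = \left(-62 + \frac{1}{17}\right)^{2} = \left(- \frac{1053}{17}\right)^{2} = \frac{1108809}{289}$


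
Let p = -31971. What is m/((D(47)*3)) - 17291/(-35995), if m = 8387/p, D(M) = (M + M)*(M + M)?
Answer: 14653600460923/30505304211660 ≈ 0.48036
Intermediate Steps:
D(M) = 4*M² (D(M) = (2*M)*(2*M) = 4*M²)
m = -8387/31971 (m = 8387/(-31971) = 8387*(-1/31971) = -8387/31971 ≈ -0.26233)
m/((D(47)*3)) - 17291/(-35995) = -8387/(31971*((4*47²)*3)) - 17291/(-35995) = -8387/(31971*((4*2209)*3)) - 17291*(-1/35995) = -8387/(31971*(8836*3)) + 17291/35995 = -8387/31971/26508 + 17291/35995 = -8387/31971*1/26508 + 17291/35995 = -8387/847487268 + 17291/35995 = 14653600460923/30505304211660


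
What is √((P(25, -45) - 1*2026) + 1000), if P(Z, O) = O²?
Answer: 3*√111 ≈ 31.607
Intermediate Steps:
√((P(25, -45) - 1*2026) + 1000) = √(((-45)² - 1*2026) + 1000) = √((2025 - 2026) + 1000) = √(-1 + 1000) = √999 = 3*√111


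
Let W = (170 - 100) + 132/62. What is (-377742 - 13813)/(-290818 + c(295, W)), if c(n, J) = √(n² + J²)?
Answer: 109430263552390/81276591237443 + 12138205*√88630721/81276591237443 ≈ 1.3478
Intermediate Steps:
W = 2236/31 (W = 70 + 132*(1/62) = 70 + 66/31 = 2236/31 ≈ 72.129)
c(n, J) = √(J² + n²)
(-377742 - 13813)/(-290818 + c(295, W)) = (-377742 - 13813)/(-290818 + √((2236/31)² + 295²)) = -391555/(-290818 + √(4999696/961 + 87025)) = -391555/(-290818 + √(88630721/961)) = -391555/(-290818 + √88630721/31)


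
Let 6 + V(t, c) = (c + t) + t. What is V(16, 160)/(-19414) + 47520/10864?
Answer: 28766643/6591053 ≈ 4.3645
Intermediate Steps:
V(t, c) = -6 + c + 2*t (V(t, c) = -6 + ((c + t) + t) = -6 + (c + 2*t) = -6 + c + 2*t)
V(16, 160)/(-19414) + 47520/10864 = (-6 + 160 + 2*16)/(-19414) + 47520/10864 = (-6 + 160 + 32)*(-1/19414) + 47520*(1/10864) = 186*(-1/19414) + 2970/679 = -93/9707 + 2970/679 = 28766643/6591053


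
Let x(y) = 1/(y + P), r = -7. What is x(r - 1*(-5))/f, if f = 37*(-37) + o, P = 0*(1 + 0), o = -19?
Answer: 1/2776 ≈ 0.00036023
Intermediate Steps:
P = 0 (P = 0*1 = 0)
f = -1388 (f = 37*(-37) - 19 = -1369 - 19 = -1388)
x(y) = 1/y (x(y) = 1/(y + 0) = 1/y)
x(r - 1*(-5))/f = 1/(-7 - 1*(-5)*(-1388)) = -1/1388/(-7 + 5) = -1/1388/(-2) = -1/2*(-1/1388) = 1/2776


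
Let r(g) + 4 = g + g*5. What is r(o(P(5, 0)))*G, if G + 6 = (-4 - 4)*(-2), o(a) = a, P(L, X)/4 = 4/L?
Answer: 152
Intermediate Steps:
P(L, X) = 16/L (P(L, X) = 4*(4/L) = 16/L)
r(g) = -4 + 6*g (r(g) = -4 + (g + g*5) = -4 + (g + 5*g) = -4 + 6*g)
G = 10 (G = -6 + (-4 - 4)*(-2) = -6 - 8*(-2) = -6 + 16 = 10)
r(o(P(5, 0)))*G = (-4 + 6*(16/5))*10 = (-4 + 96/5)*10 = (76/5)*10 = 152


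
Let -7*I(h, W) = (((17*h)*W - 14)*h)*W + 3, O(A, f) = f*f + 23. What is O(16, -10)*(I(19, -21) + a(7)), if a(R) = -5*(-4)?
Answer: -333559518/7 ≈ -4.7651e+7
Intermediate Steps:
O(A, f) = 23 + f² (O(A, f) = f² + 23 = 23 + f²)
a(R) = 20
I(h, W) = -3/7 - W*h*(-14 + 17*W*h)/7 (I(h, W) = -((((17*h)*W - 14)*h)*W + 3)/7 = -(((17*W*h - 14)*h)*W + 3)/7 = -(((-14 + 17*W*h)*h)*W + 3)/7 = -((h*(-14 + 17*W*h))*W + 3)/7 = -(W*h*(-14 + 17*W*h) + 3)/7 = -(3 + W*h*(-14 + 17*W*h))/7 = -3/7 - W*h*(-14 + 17*W*h)/7)
O(16, -10)*(I(19, -21) + a(7)) = (23 + (-10)²)*((-3/7 + 2*(-21)*19 - 17/7*(-21)²*19²) + 20) = (23 + 100)*((-3/7 - 798 - 17/7*441*361) + 20) = 123*((-3/7 - 798 - 386631) + 20) = 123*(-2712006/7 + 20) = 123*(-2711866/7) = -333559518/7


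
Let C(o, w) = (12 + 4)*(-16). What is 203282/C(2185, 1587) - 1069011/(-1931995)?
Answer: -196233070387/247295360 ≈ -793.52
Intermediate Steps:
C(o, w) = -256 (C(o, w) = 16*(-16) = -256)
203282/C(2185, 1587) - 1069011/(-1931995) = 203282/(-256) - 1069011/(-1931995) = 203282*(-1/256) - 1069011*(-1/1931995) = -101641/128 + 1069011/1931995 = -196233070387/247295360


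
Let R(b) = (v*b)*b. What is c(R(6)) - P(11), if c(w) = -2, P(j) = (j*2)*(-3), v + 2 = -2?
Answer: 64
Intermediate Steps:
v = -4 (v = -2 - 2 = -4)
R(b) = -4*b² (R(b) = (-4*b)*b = -4*b²)
P(j) = -6*j (P(j) = (2*j)*(-3) = -6*j)
c(R(6)) - P(11) = -2 - (-6)*11 = -2 - 1*(-66) = -2 + 66 = 64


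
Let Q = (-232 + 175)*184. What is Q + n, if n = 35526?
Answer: 25038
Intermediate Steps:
Q = -10488 (Q = -57*184 = -10488)
Q + n = -10488 + 35526 = 25038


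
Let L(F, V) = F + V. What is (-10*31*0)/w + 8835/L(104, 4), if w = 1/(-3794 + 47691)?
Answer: 2945/36 ≈ 81.806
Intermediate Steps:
w = 1/43897 ≈ 2.2781e-5
(-10*31*0)/w + 8835/L(104, 4) = (-10*31*0)/(1/43897) + 8835/(104 + 4) = -310*0*43897 + 8835/108 = 0*43897 + 8835*(1/108) = 0 + 2945/36 = 2945/36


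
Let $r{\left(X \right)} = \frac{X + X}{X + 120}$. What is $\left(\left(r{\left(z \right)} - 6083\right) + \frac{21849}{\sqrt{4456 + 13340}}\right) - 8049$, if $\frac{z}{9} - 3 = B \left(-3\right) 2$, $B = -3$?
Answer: $- \frac{1455470}{103} + \frac{7283 \sqrt{4449}}{2966} \approx -13967.0$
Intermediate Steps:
$z = 189$ ($z = 27 + 9 \left(-3\right) \left(-3\right) 2 = 27 + 9 \cdot 9 \cdot 2 = 27 + 9 \cdot 18 = 27 + 162 = 189$)
$r{\left(X \right)} = \frac{2 X}{120 + X}$
$\left(\left(r{\left(z \right)} - 6083\right) + \frac{21849}{\sqrt{4456 + 13340}}\right) - 8049 = \left(\left(2 \cdot 189 \frac{1}{120 + 189} - 6083\right) + \frac{21849}{\sqrt{4456 + 13340}}\right) - 8049 = \left(\left(2 \cdot 189 \cdot \frac{1}{309} - 6083\right) + \frac{21849}{\sqrt{17796}}\right) - 8049 = \left(\left(2 \cdot 189 \cdot \frac{1}{309} - 6083\right) + \frac{21849}{2 \sqrt{4449}}\right) - 8049 = \left(\left(\frac{126}{103} - 6083\right) + 21849 \frac{\sqrt{4449}}{8898}\right) - 8049 = \left(- \frac{626423}{103} + \frac{7283 \sqrt{4449}}{2966}\right) - 8049 = - \frac{1455470}{103} + \frac{7283 \sqrt{4449}}{2966}$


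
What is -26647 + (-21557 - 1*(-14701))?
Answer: -33503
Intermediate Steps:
-26647 + (-21557 - 1*(-14701)) = -26647 + (-21557 + 14701) = -26647 - 6856 = -33503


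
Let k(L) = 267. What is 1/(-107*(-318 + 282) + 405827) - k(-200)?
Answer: -109384292/409679 ≈ -267.00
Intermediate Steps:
1/(-107*(-318 + 282) + 405827) - k(-200) = 1/(-107*(-318 + 282) + 405827) - 1*267 = 1/(-107*(-36) + 405827) - 267 = 1/(3852 + 405827) - 267 = 1/409679 - 267 = -109384292/409679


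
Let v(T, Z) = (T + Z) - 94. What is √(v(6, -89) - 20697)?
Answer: 7*I*√426 ≈ 144.48*I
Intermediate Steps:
v(T, Z) = -94 + T + Z
√(v(6, -89) - 20697) = √((-94 + 6 - 89) - 20697) = √(-177 - 20697) = √(-20874) = 7*I*√426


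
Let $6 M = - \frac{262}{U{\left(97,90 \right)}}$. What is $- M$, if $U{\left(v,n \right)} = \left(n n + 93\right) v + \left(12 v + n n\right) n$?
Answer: $\frac{131}{4885443} \approx 2.6814 \cdot 10^{-5}$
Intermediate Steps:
$U{\left(v,n \right)} = n \left(n^{2} + 12 v\right) + v \left(93 + n^{2}\right)$ ($U{\left(v,n \right)} = \left(n^{2} + 93\right) v + \left(12 v + n^{2}\right) n = \left(93 + n^{2}\right) v + \left(n^{2} + 12 v\right) n = v \left(93 + n^{2}\right) + n \left(n^{2} + 12 v\right) = n \left(n^{2} + 12 v\right) + v \left(93 + n^{2}\right)$)
$M = - \frac{131}{4885443}$ ($M = \frac{\left(-262\right) \frac{1}{90^{3} + 93 \cdot 97 + 97 \cdot 90^{2} + 12 \cdot 90 \cdot 97}}{6} = \frac{\left(-262\right) \frac{1}{729000 + 9021 + 97 \cdot 8100 + 104760}}{6} = \frac{\left(-262\right) \frac{1}{729000 + 9021 + 785700 + 104760}}{6} = \frac{\left(-262\right) \frac{1}{1628481}}{6} = \frac{1}{6} \left(- \frac{262}{1628481}\right) = - \frac{131}{4885443} \approx -2.6814 \cdot 10^{-5}$)
$- M = \left(-1\right) \left(- \frac{131}{4885443}\right) = \frac{131}{4885443}$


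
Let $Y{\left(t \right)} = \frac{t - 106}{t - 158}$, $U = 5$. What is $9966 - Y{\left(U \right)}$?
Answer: $\frac{1524697}{153} \approx 9965.3$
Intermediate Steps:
$Y{\left(t \right)} = \frac{-106 + t}{-158 + t}$
$9966 - Y{\left(U \right)} = 9966 - \frac{-106 + 5}{-158 + 5} = 9966 - \frac{1}{-153} \left(-101\right) = 9966 - \left(- \frac{1}{153}\right) \left(-101\right) = 9966 - \frac{101}{153} = \frac{1524697}{153}$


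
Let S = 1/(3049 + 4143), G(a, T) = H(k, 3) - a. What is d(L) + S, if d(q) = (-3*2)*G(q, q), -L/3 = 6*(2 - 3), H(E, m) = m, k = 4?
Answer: 647281/7192 ≈ 90.000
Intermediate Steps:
G(a, T) = 3 - a
S = 1/7192 ≈ 0.00013904
L = 18 (L = -18*(2 - 3) = -18*(-1) = -3*(-6) = 18)
d(q) = -18 + 6*q (d(q) = (-3*2)*(3 - q) = -6*(3 - q) = -18 + 6*q)
d(L) + S = (-18 + 6*18) + 1/7192 = (-18 + 108) + 1/7192 = 90 + 1/7192 = 647281/7192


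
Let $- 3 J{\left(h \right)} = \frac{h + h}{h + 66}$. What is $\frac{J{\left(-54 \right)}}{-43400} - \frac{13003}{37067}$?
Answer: $- \frac{564441401}{1608707800} \approx -0.35087$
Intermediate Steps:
$J{\left(h \right)} = - \frac{2 h}{3 \left(66 + h\right)}$ ($J{\left(h \right)} = - \frac{\left(h + h\right) \frac{1}{h + 66}}{3} = - \frac{2 h \frac{1}{66 + h}}{3} = - \frac{2 h}{3 \left(66 + h\right)}$)
$\frac{J{\left(-54 \right)}}{-43400} - \frac{13003}{37067} = \frac{\left(-2\right) \left(-54\right) \frac{1}{198 + 3 \left(-54\right)}}{-43400} - \frac{13003}{37067} = \left(-2\right) \left(-54\right) \frac{1}{198 - 162} \left(- \frac{1}{43400}\right) - \frac{13003}{37067} = \left(-2\right) \left(-54\right) \frac{1}{36} \left(- \frac{1}{43400}\right) - \frac{13003}{37067} = 3 \left(- \frac{1}{43400}\right) - \frac{13003}{37067} = - \frac{3}{43400} - \frac{13003}{37067} = - \frac{564441401}{1608707800}$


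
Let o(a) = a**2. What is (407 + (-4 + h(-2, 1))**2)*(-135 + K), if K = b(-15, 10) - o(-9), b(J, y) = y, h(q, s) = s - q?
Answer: -84048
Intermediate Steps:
K = -71 (K = 10 - 1*(-9)**2 = 10 - 1*81 = 10 - 81 = -71)
(407 + (-4 + h(-2, 1))**2)*(-135 + K) = (407 + (-4 + (1 - 1*(-2)))**2)*(-135 - 71) = (407 + (-4 + (1 + 2))**2)*(-206) = (407 + (-4 + 3)**2)*(-206) = (407 + (-1)**2)*(-206) = (407 + 1)*(-206) = 408*(-206) = -84048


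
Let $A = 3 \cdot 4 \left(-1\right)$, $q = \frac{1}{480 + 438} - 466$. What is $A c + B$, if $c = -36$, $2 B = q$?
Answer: $\frac{365365}{1836} \approx 199.0$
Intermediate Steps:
$q = - \frac{427787}{918}$ ($q = \frac{1}{918} - 466 = - \frac{427787}{918} \approx -466.0$)
$A = -12$ ($A = 12 \left(-1\right) = -12$)
$B = - \frac{427787}{1836}$ ($B = \frac{1}{2} \left(- \frac{427787}{918}\right) = - \frac{427787}{1836} \approx -233.0$)
$A c + B = \left(-12\right) \left(-36\right) - \frac{427787}{1836} = 432 - \frac{427787}{1836} = \frac{365365}{1836}$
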